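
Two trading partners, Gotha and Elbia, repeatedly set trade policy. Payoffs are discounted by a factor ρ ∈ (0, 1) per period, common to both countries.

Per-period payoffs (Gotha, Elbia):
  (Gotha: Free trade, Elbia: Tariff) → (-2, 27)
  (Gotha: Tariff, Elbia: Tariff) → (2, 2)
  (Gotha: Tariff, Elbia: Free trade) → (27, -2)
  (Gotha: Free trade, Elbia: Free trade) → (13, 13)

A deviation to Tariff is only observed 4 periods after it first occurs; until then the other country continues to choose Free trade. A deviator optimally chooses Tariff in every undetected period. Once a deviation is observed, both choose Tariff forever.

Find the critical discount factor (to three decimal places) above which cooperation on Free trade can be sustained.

The best deviation is to choose Tariff for all 4 undetected periods, earning 27 each, then 2 forever once detected.
Deviation value: 27(1−ρ^4)/(1−ρ) + 2ρ^4/(1−ρ); cooperation value: 13/(1−ρ).
IC: 13 ≥ 27(1−ρ^4) + 2ρ^4 = 27 − 25ρ^4.
So ρ^4 ≥ 14/25, giving ρ ≥ (14/25)^(1/4) ≈ 0.865.

0.865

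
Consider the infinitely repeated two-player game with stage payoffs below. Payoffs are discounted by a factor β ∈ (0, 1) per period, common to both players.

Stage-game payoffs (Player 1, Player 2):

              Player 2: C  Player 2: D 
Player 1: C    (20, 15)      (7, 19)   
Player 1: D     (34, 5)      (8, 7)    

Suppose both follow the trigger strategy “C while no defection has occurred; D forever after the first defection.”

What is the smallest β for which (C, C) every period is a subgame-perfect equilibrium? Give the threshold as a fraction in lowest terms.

7/13

Player 1: cooperation gives 20 each period; deviation gives 34 once then 8 forever.
  20/(1−β) ≥ 34 + 8β/(1−β) ⇒ β ≥ 14/26 = 7/13.
Player 2: cooperation gives 15 each period; deviation gives 19 once then 7 forever.
  β ≥ 4/12 = 1/3.
Both must hold, so the binding constraint is Player 1's: β ≥ 7/13.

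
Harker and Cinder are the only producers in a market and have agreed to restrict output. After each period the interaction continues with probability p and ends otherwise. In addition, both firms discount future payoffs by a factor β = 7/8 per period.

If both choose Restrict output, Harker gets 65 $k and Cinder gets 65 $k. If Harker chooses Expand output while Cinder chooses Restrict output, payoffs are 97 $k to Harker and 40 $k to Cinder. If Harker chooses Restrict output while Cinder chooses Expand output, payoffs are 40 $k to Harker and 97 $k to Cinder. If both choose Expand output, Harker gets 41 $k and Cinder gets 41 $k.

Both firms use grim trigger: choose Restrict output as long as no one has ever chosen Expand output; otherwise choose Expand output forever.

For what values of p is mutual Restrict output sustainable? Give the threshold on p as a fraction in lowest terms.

With continuation probability p and discount β, the effective per-period discount factor is βp.
Grim-trigger IC: βp ≥ (97−65)/(97−41) = 4/7.
So p ≥ (4/7)/(7/8) = 32/49.

32/49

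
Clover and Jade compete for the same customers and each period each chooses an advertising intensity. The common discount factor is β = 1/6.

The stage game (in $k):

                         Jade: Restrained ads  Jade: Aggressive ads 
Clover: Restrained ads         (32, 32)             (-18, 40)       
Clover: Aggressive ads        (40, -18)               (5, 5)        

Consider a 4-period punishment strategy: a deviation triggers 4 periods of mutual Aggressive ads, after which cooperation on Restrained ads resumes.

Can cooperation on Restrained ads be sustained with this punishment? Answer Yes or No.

A one-shot deviation gives 40 now, then 5 for 4 periods, then back to 32.
Gain from deviating: (40−32) today; loss: (32−5) in each of the next 4 periods.
No-deviation condition: (32−5)(β+…+β^4) ≥ 40−32, i.e. β+…+β^4 ≥ 8/27.
At β = 1/6: β+…+β^4 = 0.1998 < 0.2963.
So cooperation is not sustainable.

No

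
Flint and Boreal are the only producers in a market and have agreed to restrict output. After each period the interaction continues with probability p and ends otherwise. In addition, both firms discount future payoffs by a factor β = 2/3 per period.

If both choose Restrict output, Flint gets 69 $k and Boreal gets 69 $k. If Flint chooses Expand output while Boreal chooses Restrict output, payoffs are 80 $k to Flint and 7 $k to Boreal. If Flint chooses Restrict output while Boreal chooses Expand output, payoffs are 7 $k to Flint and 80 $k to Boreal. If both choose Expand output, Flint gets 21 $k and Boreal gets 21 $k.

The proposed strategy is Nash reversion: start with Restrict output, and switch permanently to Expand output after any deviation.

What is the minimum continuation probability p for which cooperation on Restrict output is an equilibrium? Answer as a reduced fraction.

With continuation probability p and discount β, the effective per-period discount factor is βp.
Grim-trigger IC: βp ≥ (80−69)/(80−21) = 11/59.
So p ≥ (11/59)/(2/3) = 33/118.

33/118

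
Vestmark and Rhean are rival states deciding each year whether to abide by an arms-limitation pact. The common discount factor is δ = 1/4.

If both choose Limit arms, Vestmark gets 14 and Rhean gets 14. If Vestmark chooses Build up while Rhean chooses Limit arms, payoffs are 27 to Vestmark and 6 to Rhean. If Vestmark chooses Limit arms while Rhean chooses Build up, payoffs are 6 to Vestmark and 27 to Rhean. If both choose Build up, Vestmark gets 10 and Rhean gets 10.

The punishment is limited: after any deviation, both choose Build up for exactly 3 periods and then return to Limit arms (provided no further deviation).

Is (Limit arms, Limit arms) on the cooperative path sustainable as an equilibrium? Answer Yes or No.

A one-shot deviation gives 27 now, then 10 for 3 periods, then back to 14.
Gain from deviating: (27−14) today; loss: (14−10) in each of the next 3 periods.
No-deviation condition: (14−10)(δ+…+δ^3) ≥ 27−14, i.e. δ+…+δ^3 ≥ 13/4.
At δ = 1/4: δ+…+δ^3 = 0.3281 < 3.2500.
So cooperation is not sustainable.

No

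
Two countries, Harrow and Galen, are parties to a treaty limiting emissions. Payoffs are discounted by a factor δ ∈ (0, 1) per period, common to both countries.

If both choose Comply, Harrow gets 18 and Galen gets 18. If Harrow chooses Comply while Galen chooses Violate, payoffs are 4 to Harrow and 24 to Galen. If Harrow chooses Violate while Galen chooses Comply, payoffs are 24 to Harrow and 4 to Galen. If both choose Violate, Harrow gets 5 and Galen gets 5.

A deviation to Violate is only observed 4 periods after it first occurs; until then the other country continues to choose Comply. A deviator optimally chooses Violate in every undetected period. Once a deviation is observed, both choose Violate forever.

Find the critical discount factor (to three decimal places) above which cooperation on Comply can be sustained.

0.750

Deviating for the 4 undetected periods gains 24−18 = 6 per period over cooperation, then loses 18−5 = 13 per period forever once punishment starts.
Gain: 6(1 + δ + … + δ^3); loss: 13·δ^4/(1−δ).
No profitable deviation ⇔ 6(1−δ^4) ≤ 13·δ^4, i.e. δ^4 ≥ 6/(6+13) = 6/19.
Hence δ ≥ (6/19)^(1/4) ≈ 0.750.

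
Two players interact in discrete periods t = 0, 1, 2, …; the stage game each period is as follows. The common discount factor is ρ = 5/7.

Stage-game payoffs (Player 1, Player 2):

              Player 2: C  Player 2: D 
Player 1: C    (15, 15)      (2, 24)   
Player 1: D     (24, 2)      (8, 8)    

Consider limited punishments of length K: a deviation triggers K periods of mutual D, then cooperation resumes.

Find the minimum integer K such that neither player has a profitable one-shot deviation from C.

IC: ρ(1−ρ^K)/(1−ρ) ≥ (24−15)/(15−8) = 9/7.
With ρ = 5/7: need 1 − ρ^K ≥ 9/7·(1−5/7)/(5/7), i.e. ρ^K ≤ 0.4857.
Since (5/7)^2 = 0.5102 and (5/7)^3 = 0.3644, the smallest such K is 3.

3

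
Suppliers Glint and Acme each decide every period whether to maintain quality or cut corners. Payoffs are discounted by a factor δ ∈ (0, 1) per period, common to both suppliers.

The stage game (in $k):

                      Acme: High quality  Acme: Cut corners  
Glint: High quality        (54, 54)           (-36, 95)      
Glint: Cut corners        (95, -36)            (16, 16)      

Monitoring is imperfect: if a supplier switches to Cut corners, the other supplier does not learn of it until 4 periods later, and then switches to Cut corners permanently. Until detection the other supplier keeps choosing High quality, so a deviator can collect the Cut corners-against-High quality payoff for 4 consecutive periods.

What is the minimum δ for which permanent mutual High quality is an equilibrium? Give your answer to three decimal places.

A deviator earns 95 for 4 periods, then 16 forever; cooperating earns 54 forever. Multiplying the IC by (1−δ):
54 ≥ 95(1−δ^4) + 16δ^4, so 79·δ^4 ≥ 41 and δ^4 ≥ 41/79.
δ ≥ (41/79)^(1/4) ≈ 0.849.

0.849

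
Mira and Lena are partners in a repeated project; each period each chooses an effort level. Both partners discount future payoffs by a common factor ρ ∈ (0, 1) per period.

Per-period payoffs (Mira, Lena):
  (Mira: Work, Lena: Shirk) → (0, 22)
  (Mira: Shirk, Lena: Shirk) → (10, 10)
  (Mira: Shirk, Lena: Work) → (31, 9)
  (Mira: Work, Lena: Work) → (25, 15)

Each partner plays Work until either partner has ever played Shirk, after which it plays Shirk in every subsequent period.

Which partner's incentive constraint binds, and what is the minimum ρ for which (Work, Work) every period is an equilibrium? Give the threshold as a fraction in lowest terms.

For Mira: deviation gain 31−25 = 6, per-period punishment loss 25−10 = 15. IC gives ρ ≥ 6/21 = 2/7.
For Lena: gain 7, loss 5 per period, so ρ ≥ 7/12.
The tighter constraint is Lena's, so cooperation needs ρ ≥ 7/12.

Lena; ρ ≥ 7/12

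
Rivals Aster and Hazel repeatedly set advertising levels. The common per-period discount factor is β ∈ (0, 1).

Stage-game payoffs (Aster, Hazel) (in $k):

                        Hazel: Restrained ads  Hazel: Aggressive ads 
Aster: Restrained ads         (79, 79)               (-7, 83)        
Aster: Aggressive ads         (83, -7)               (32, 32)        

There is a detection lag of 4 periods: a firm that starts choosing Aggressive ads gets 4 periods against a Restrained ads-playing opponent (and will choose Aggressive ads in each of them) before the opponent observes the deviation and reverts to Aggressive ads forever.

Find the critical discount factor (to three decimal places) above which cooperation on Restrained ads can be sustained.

A deviator earns 83 for 4 periods, then 32 forever; cooperating earns 79 forever. Multiplying the IC by (1−β):
79 ≥ 83(1−β^4) + 32β^4, so 51·β^4 ≥ 4 and β^4 ≥ 4/51.
β ≥ (4/51)^(1/4) ≈ 0.529.

0.529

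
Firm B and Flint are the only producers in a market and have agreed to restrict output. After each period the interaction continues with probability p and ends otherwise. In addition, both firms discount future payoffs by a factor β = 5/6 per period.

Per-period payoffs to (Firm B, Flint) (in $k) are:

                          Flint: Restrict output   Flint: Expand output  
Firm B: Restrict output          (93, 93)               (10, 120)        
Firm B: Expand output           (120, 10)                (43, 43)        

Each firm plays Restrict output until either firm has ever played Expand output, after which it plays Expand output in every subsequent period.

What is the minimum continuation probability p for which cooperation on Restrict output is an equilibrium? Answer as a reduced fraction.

162/385

With continuation probability p and discount β, the effective per-period discount factor is βp.
Grim-trigger IC: βp ≥ (120−93)/(120−43) = 27/77.
So p ≥ (27/77)/(5/6) = 162/385.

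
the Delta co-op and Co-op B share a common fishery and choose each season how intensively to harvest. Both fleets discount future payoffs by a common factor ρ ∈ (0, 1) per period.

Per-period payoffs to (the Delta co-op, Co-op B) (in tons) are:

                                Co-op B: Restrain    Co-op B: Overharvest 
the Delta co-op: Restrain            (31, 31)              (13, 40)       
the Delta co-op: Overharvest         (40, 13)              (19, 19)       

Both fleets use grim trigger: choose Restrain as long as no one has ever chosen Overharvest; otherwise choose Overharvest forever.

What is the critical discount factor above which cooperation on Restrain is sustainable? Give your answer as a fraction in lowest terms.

Cooperation forever yields 31 each period: 31/(1−ρ).
Deviating yields 40 once, then 19 forever: 40 + 19ρ/(1−ρ).
No profitable deviation requires 31/(1−ρ) ≥ 40 + 19ρ/(1−ρ).
Multiplying by (1−ρ): 31 ≥ 40(1−ρ) + 19ρ = 40 − 21ρ.
So 21ρ ≥ 9, i.e. ρ ≥ 9/21 = 3/7.

3/7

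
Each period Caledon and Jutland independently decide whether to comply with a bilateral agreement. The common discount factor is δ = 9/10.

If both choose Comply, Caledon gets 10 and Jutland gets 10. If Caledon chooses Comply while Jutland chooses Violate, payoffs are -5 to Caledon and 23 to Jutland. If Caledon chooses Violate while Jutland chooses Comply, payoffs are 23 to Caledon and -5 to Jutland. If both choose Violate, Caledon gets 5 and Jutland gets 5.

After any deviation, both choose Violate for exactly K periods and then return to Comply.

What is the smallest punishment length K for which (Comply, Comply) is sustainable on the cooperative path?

No profitable deviation requires (10−5)(δ+…+δ^K) ≥ 23−10, i.e. δ+…+δ^K ≥ 13/5 ≈ 2.6000.
With δ = 9/10, the partial sums are K=1: 0.9000, K=2: 1.7100, K=3: 2.4390, K=4: 3.0951.
K = 4 is the first length at which the sum reaches 2.6000.

4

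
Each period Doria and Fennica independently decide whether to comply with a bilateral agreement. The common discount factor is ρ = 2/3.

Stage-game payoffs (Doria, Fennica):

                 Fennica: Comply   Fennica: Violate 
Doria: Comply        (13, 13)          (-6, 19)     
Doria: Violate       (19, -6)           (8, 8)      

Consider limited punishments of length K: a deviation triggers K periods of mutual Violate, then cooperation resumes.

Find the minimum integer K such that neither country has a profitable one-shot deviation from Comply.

Need Σ_{k=1}^{K} ρ^k ≥ (19−13)/(13−8) = 1.2000 at ρ = 2/3.
At K = 2 the sum is 1.1111 < 1.2000; at K = 3 it is 1.4074 ≥ 1.2000.
So the minimum punishment length is K = 3.

3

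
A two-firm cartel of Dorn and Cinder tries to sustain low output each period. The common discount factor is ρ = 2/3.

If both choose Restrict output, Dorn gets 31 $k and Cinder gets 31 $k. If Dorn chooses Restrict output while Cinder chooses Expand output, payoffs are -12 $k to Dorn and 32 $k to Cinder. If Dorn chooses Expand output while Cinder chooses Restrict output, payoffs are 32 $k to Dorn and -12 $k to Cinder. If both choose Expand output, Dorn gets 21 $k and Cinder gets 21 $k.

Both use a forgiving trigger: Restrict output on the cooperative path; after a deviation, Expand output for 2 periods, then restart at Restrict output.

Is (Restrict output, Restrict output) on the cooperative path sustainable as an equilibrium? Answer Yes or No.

Yes

Comparing payoff streams over the 3 periods until play realigns: cooperate → 31(1+ρ+…+ρ^2); deviate → 32 + 21(ρ+…+ρ^2).
Cooperation is sustained iff (31−21)(ρ+…+ρ^2) ≥ 32−31.
ρ+…+ρ^2 = 2/3·(1−(2/3)^2)/(1−2/3) = 1.1111, and (32−31)/(31−21) = 0.1000.
1.1111 ≥ 0.1000, so cooperation is sustainable.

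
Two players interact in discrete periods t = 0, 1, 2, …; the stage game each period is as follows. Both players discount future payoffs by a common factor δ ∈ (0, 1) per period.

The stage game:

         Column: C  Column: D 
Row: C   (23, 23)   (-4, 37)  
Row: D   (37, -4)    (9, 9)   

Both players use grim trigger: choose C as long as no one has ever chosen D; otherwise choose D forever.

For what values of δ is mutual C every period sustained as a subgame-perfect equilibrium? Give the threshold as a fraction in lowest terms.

Under grim trigger the critical discount factor is (T−C)/(T−P) with T = 37, C = 23, P = 9.
δ* = (37−23)/(37−9) = 14/28 = 1/2.

1/2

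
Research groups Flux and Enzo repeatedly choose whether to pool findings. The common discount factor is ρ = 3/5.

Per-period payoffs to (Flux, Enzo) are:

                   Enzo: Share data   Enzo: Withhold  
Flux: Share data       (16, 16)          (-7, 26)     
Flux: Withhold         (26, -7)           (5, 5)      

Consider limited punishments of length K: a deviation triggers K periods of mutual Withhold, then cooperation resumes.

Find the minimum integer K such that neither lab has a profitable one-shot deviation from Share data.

2

No profitable deviation requires (16−5)(ρ+…+ρ^K) ≥ 26−16, i.e. ρ+…+ρ^K ≥ 10/11 ≈ 0.9091.
With ρ = 3/5, the partial sums are K=1: 0.6000, K=2: 0.9600.
K = 2 is the first length at which the sum reaches 0.9091.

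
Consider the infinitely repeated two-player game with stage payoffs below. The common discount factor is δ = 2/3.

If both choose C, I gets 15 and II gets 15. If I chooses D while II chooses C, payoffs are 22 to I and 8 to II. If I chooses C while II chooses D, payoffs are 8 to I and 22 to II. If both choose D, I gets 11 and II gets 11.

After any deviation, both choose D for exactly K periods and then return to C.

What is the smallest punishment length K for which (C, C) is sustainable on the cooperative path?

6

Need Σ_{k=1}^{K} δ^k ≥ (22−15)/(15−11) = 1.7500 at δ = 2/3.
At K = 5 the sum is 1.7366 < 1.7500; at K = 6 it is 1.8244 ≥ 1.7500.
So the minimum punishment length is K = 6.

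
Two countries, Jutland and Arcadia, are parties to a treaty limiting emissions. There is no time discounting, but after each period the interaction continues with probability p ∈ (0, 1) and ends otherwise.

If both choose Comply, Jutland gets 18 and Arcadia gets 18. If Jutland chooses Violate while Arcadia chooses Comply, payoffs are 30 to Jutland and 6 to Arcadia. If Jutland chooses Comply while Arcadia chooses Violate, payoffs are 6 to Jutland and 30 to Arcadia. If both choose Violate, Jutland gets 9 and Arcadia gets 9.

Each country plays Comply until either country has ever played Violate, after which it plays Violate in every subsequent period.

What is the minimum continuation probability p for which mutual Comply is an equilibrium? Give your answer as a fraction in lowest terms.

4/7

Expected cooperation value is 18 + p·18 + p²·18 + … = 18/(1−p); deviation gives 30 + p·9/(1−p).
18 ≥ 30(1−p) + 9p ⇒ 21p ≥ 12 ⇒ p ≥ 12/21 = 4/7.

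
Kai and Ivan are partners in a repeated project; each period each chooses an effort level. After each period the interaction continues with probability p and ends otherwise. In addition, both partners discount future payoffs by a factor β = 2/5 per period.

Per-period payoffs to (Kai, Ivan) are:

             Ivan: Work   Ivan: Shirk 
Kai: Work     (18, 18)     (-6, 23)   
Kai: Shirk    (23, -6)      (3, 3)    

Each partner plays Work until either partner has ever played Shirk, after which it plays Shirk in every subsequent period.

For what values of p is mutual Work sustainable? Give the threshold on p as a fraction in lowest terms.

5/8

Expected continuation weight on next period's payoff is β·p = 2/5·p, which plays the role of the discount factor.
Cooperation requires 2/5·p ≥ (23−18)/(23−3) = 1/4, hence p ≥ 5/8.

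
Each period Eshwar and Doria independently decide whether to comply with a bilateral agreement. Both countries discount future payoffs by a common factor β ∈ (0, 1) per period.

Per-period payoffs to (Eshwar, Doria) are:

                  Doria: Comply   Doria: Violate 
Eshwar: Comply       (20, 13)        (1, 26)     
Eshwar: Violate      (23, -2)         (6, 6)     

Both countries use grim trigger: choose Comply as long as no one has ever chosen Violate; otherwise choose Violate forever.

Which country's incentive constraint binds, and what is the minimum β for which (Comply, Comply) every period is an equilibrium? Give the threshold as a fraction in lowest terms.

Eshwar: cooperation gives 20 each period; deviation gives 23 once then 6 forever.
  20/(1−β) ≥ 23 + 6β/(1−β) ⇒ β ≥ 3/17.
Doria: cooperation gives 13 each period; deviation gives 26 once then 6 forever.
  β ≥ 13/20.
Both must hold, so the binding constraint is Doria's: β ≥ 13/20.

Doria; β ≥ 13/20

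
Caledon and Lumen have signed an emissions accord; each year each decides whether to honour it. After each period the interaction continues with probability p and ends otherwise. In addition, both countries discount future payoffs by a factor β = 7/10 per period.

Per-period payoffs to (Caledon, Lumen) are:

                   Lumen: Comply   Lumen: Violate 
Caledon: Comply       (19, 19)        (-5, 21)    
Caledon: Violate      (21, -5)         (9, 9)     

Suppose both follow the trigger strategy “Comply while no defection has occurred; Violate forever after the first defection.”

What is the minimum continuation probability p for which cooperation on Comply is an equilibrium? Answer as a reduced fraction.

5/21

With continuation probability p and discount β, the effective per-period discount factor is βp.
Grim-trigger IC: βp ≥ (21−19)/(21−9) = 1/6.
So p ≥ (1/6)/(7/10) = 5/21.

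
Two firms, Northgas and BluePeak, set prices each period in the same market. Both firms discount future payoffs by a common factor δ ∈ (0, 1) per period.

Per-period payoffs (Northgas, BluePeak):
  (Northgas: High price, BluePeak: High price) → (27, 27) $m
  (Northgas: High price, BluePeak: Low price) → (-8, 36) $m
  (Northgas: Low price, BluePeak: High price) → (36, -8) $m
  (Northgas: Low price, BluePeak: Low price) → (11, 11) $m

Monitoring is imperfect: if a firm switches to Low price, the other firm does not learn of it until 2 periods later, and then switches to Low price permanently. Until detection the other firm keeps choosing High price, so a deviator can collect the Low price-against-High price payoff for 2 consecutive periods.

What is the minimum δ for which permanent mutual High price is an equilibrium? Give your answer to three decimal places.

0.600

Deviating for the 2 undetected periods gains 36−27 = 9 per period over cooperation, then loses 27−11 = 16 per period forever once punishment starts.
Gain: 9(1 + δ + … + δ^1); loss: 16·δ^2/(1−δ).
No profitable deviation ⇔ 9(1−δ^2) ≤ 16·δ^2, i.e. δ^2 ≥ 9/(9+16) = 9/25.
Hence δ ≥ (9/25)^(1/2) ≈ 0.600.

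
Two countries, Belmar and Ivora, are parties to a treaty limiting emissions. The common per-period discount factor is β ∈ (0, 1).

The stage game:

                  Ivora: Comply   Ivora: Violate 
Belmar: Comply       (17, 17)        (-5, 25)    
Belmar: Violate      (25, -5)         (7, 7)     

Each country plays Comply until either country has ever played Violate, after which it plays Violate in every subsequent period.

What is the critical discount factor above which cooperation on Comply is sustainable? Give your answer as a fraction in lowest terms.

Cooperation forever yields 17 each period: 17/(1−β).
Deviating yields 25 once, then 7 forever: 25 + 7β/(1−β).
No profitable deviation requires 17/(1−β) ≥ 25 + 7β/(1−β).
Multiplying by (1−β): 17 ≥ 25(1−β) + 7β = 25 − 18β.
So 18β ≥ 8, i.e. β ≥ 8/18 = 4/9.

4/9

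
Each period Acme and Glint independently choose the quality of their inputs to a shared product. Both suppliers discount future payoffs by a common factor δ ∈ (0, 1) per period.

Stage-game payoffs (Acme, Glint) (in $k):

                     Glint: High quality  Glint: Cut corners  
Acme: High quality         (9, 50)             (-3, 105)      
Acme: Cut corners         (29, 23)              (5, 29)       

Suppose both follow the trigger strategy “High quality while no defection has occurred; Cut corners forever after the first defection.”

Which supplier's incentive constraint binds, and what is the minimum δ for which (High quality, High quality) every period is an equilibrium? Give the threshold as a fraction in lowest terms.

Acme; δ ≥ 5/6

Acme: cooperation gives 9 each period; deviation gives 29 once then 5 forever.
  9/(1−δ) ≥ 29 + 5δ/(1−δ) ⇒ δ ≥ 20/24 = 5/6.
Glint: cooperation gives 50 each period; deviation gives 105 once then 29 forever.
  δ ≥ 55/76.
Both must hold, so the binding constraint is Acme's: δ ≥ 5/6.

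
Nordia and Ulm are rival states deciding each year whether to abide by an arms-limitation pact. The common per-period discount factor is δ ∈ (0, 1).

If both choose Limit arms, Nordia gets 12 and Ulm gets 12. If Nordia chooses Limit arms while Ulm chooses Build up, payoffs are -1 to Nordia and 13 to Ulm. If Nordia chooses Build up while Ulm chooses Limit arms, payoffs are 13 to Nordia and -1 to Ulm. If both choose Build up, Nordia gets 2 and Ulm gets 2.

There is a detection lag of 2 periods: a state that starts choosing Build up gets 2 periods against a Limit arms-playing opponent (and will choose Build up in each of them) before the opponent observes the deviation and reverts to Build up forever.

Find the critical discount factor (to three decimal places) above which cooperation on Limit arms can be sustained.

A deviator earns 13 for 2 periods, then 2 forever; cooperating earns 12 forever. Multiplying the IC by (1−δ):
12 ≥ 13(1−δ^2) + 2δ^2, so 11·δ^2 ≥ 1 and δ^2 ≥ 1/11.
δ ≥ (1/11)^(1/2) ≈ 0.302.

0.302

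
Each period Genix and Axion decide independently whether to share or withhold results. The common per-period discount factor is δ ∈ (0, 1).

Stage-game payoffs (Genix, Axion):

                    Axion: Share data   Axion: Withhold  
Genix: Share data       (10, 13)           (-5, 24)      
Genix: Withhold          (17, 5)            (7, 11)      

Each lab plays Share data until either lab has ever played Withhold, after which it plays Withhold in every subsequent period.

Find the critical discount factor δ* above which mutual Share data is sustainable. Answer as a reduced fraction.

Genix's threshold: (17−10)/(17−7) = 7/10.
Axion's threshold: (24−13)/(24−11) = 11/13.
7/10 < 11/13, so Axion binds and δ* = 11/13.

11/13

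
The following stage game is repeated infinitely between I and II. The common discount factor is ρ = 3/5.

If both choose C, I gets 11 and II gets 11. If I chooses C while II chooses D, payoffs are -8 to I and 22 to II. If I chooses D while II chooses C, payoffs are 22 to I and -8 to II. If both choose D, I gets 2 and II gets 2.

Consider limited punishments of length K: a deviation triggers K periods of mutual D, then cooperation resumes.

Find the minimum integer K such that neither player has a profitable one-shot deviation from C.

4

IC: ρ(1−ρ^K)/(1−ρ) ≥ (22−11)/(11−2) = 11/9.
With ρ = 3/5: need 1 − ρ^K ≥ 11/9·(1−3/5)/(3/5), i.e. ρ^K ≤ 0.1852.
Since (3/5)^3 = 0.2160 and (3/5)^4 = 0.1296, the smallest such K is 4.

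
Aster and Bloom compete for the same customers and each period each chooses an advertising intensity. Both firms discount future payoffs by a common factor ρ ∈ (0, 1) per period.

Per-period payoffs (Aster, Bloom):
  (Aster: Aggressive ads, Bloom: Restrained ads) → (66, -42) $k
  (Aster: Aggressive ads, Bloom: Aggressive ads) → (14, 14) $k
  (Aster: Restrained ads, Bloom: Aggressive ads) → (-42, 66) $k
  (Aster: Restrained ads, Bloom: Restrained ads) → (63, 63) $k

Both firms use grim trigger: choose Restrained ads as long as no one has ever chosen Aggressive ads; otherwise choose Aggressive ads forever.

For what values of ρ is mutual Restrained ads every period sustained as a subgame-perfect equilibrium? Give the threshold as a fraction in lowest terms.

3/52

One-period gain from deviating is 66 − 63 = 3. The loss is 63 − 14 = 49 in every subsequent period, with present value 49·ρ/(1−ρ).
Deviation is unprofitable when 49·ρ/(1−ρ) ≥ 3, i.e. ρ/(1−ρ) ≥ 3/49.
Equivalently ρ ≥ 3/(3+49) = 3/52.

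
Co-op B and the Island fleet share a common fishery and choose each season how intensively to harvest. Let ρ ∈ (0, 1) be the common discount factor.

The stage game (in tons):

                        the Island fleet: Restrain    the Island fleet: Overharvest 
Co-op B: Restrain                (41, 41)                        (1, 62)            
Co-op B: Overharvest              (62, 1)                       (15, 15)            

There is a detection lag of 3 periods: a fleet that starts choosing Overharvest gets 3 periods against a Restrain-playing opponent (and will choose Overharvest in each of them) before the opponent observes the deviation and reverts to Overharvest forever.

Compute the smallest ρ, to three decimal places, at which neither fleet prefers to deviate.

0.764

The best deviation is to choose Overharvest for all 3 undetected periods, earning 62 each, then 15 forever once detected.
Deviation value: 62(1−ρ^3)/(1−ρ) + 15ρ^3/(1−ρ); cooperation value: 41/(1−ρ).
IC: 41 ≥ 62(1−ρ^3) + 15ρ^3 = 62 − 47ρ^3.
So ρ^3 ≥ 21/47, giving ρ ≥ (21/47)^(1/3) ≈ 0.764.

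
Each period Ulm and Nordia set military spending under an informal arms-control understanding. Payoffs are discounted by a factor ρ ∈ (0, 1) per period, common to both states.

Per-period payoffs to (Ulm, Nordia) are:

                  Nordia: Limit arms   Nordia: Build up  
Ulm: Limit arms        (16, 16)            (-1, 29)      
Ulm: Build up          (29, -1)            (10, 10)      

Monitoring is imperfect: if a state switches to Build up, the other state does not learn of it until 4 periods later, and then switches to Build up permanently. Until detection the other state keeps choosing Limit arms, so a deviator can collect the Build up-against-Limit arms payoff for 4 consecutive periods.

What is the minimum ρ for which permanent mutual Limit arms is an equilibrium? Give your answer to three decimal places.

0.909

The best deviation is to choose Build up for all 4 undetected periods, earning 29 each, then 10 forever once detected.
Deviation value: 29(1−ρ^4)/(1−ρ) + 10ρ^4/(1−ρ); cooperation value: 16/(1−ρ).
IC: 16 ≥ 29(1−ρ^4) + 10ρ^4 = 29 − 19ρ^4.
So ρ^4 ≥ 13/19, giving ρ ≥ (13/19)^(1/4) ≈ 0.909.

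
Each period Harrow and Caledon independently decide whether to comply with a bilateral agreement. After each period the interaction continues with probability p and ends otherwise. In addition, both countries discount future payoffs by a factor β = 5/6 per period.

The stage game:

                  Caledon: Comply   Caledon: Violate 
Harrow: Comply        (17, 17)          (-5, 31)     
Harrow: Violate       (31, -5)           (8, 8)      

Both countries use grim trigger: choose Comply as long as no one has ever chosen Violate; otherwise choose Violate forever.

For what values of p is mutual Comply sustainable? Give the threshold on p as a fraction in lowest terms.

With continuation probability p and discount β, the effective per-period discount factor is βp.
Grim-trigger IC: βp ≥ (31−17)/(31−8) = 14/23.
So p ≥ (14/23)/(5/6) = 84/115.

84/115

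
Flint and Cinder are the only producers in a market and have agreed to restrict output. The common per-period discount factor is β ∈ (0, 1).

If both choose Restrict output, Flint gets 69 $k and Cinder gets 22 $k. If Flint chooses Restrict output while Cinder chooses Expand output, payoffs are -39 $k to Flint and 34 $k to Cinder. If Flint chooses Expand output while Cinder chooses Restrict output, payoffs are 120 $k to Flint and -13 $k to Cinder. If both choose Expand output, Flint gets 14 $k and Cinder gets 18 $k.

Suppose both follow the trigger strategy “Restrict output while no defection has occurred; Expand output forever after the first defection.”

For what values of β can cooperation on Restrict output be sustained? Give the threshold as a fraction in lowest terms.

3/4

Flint: cooperation gives 69 each period; deviation gives 120 once then 14 forever.
  69/(1−β) ≥ 120 + 14β/(1−β) ⇒ β ≥ 51/106.
Cinder: cooperation gives 22 each period; deviation gives 34 once then 18 forever.
  β ≥ 12/16 = 3/4.
Both must hold, so the binding constraint is Cinder's: β ≥ 3/4.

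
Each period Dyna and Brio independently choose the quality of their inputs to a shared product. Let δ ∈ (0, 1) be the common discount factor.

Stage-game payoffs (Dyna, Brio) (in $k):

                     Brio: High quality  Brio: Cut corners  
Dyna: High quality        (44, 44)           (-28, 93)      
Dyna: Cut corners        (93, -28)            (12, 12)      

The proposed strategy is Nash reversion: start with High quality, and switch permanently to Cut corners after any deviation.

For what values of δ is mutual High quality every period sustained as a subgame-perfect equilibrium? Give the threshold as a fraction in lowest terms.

44/(1−δ) ≥ 93 + 12δ/(1−δ)
44 ≥ 93 − 81δ
δ ≥ 49/81.

49/81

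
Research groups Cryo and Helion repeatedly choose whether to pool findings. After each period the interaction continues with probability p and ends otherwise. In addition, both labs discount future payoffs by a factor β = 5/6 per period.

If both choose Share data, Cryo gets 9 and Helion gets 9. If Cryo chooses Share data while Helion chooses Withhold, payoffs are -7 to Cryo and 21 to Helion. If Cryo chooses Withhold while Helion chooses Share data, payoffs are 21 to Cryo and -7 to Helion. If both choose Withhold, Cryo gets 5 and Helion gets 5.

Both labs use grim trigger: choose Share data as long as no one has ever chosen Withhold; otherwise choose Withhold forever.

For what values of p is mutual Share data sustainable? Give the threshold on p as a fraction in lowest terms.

9/10

With continuation probability p and discount β, the effective per-period discount factor is βp.
Grim-trigger IC: βp ≥ (21−9)/(21−5) = 3/4.
So p ≥ (3/4)/(5/6) = 9/10.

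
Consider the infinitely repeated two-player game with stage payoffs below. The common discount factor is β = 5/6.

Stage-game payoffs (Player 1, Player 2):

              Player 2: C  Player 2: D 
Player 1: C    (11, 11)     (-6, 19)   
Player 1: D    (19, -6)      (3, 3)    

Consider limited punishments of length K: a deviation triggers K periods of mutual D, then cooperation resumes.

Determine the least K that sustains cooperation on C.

2

IC: β(1−β^K)/(1−β) ≥ (19−11)/(11−3) = 1.
With β = 5/6: need 1 − β^K ≥ 1·(1−5/6)/(5/6), i.e. β^K ≤ 0.8000.
Since (5/6)^1 = 0.8333 and (5/6)^2 = 0.6944, the smallest such K is 2.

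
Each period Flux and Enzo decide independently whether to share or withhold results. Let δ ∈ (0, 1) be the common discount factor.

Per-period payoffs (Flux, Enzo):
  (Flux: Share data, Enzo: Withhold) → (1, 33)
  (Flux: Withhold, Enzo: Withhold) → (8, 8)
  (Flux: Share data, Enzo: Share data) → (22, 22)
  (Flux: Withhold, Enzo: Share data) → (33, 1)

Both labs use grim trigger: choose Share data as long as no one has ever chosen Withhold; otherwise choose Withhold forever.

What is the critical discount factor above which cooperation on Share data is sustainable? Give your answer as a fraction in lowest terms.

11/25

One-period gain from deviating is 33 − 22 = 11. The loss is 22 − 8 = 14 in every subsequent period, with present value 14·δ/(1−δ).
Deviation is unprofitable when 14·δ/(1−δ) ≥ 11, i.e. δ/(1−δ) ≥ 11/14.
Equivalently δ ≥ 11/(11+14) = 11/25.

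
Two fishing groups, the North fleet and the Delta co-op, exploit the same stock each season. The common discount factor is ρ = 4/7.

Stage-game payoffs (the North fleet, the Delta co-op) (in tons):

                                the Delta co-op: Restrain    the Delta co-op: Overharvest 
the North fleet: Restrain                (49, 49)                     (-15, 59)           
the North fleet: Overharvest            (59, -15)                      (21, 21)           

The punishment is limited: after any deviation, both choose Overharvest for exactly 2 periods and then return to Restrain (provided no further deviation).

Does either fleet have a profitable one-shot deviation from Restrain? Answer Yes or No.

IC: ρ+…+ρ^2 ≥ (59−49)/(49−21) = 5/14.
At ρ = 4/7: partial sum = 0.8980 ≥ 0.3571. Cooperation sustainable.

No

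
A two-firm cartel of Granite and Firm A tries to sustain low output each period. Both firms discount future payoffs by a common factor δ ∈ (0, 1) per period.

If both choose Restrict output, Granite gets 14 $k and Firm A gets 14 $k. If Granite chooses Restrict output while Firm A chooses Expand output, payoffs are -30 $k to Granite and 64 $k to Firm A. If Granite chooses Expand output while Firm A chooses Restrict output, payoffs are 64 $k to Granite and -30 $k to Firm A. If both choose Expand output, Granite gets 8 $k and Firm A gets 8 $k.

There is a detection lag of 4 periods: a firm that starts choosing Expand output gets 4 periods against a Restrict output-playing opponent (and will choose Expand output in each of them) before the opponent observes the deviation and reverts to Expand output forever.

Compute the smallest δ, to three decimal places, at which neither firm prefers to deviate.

A deviator earns 64 for 4 periods, then 8 forever; cooperating earns 14 forever. Multiplying the IC by (1−δ):
14 ≥ 64(1−δ^4) + 8δ^4, so 56·δ^4 ≥ 50 and δ^4 ≥ 25/28.
δ ≥ (25/28)^(1/4) ≈ 0.972.

0.972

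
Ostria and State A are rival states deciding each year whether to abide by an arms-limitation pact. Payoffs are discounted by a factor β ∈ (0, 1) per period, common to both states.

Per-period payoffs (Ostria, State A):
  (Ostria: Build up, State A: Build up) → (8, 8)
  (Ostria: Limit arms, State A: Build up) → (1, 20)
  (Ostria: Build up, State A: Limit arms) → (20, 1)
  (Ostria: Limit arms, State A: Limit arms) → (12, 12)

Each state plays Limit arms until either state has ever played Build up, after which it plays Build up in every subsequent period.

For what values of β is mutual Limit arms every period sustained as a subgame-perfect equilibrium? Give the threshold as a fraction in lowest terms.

12/(1−β) ≥ 20 + 8β/(1−β)
12 ≥ 20 − 12β
β ≥ 8/12 = 2/3.

2/3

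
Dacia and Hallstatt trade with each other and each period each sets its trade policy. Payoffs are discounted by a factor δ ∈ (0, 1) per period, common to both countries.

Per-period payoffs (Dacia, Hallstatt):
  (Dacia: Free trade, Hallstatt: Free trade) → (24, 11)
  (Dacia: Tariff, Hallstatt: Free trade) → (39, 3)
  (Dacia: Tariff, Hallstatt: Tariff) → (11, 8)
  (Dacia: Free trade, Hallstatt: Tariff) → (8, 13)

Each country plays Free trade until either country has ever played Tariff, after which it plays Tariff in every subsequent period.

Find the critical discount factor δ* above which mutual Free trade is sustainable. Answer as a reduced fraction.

Dacia's threshold: (39−24)/(39−11) = 15/28.
Hallstatt's threshold: (13−11)/(13−8) = 2/5.
15/28 > 2/5, so Dacia binds and δ* = 15/28.

15/28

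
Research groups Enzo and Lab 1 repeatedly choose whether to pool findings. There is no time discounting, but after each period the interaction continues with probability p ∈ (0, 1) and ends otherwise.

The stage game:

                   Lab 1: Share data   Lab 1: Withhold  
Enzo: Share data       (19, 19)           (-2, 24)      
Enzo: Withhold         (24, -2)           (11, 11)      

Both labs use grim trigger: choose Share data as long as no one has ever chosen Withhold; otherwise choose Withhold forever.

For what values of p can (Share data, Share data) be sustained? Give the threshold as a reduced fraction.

5/13

Expected cooperation value is 19 + p·19 + p²·19 + … = 19/(1−p); deviation gives 24 + p·11/(1−p).
19 ≥ 24(1−p) + 11p ⇒ 13p ≥ 5 ⇒ p ≥ 5/13.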